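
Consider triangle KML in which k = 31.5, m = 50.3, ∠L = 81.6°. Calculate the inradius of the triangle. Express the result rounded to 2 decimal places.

11.43

By the law of cosines, l² = k² + m² − 2·k·m·cos L = 3059.4, so l ≈ 55.312.
Area = ½·k·m·sin L ≈ 783.73.
Semiperimeter s = (31.5+50.3+55.312)/2 = 68.556.
Inradius = area/s = 783.73/68.556 ≈ 11.432.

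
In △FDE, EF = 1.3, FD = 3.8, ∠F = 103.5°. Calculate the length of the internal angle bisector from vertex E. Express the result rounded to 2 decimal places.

By the law of cosines, DE² = EF² + FD² − 2·EF·FD·cos F = 18.436, so DE ≈ 4.2938.
Law of cosines again: cos E = (DE² + EF² − FD²)/(2·DE·EF) ≈ 0.50936, so ∠E ≈ 59.38°.
The bisector from E has length 2·DE·EF·cos(∠E/2)/(DE+EF) ≈ 1.7338.

t_E ≈ 1.73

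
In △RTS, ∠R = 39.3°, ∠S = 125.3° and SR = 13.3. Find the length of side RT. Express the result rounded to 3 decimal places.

The third angle is ∠T = 180° − ∠S − ∠R = 15.40°.
Law of sines: RT = SR·sin S/sin T ≈ 40.875.

40.875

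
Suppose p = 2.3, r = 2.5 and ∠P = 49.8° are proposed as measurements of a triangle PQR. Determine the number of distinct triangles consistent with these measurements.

2

r·sin P = 2.5·sin(49.8°) ≈ 1.909.
Since r sin P < p < r (1.909 < 2.3 < 2.5), two triangles exist.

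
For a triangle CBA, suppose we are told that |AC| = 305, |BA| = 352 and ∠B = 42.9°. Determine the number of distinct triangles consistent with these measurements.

|BA|·sin B = 352·sin(42.9°) ≈ 239.6.
Since |BA| sin B < |AC| < |BA| (239.6 < 305 < 352), two triangles exist.

2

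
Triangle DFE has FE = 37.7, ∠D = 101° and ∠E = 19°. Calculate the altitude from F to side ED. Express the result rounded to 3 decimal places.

h_F ≈ 12.274

The third angle is ∠F = 180° − ∠E − ∠D = 60.00°.
Law of sines: ED = FE·sin F/sin D ≈ 33.26.
Law of sines: DF = FE·sin E/sin D ≈ 12.504.
Area = ½·FE·ED·sin E ≈ 204.12.
The altitude from F has length 2·area/ED ≈ 12.274.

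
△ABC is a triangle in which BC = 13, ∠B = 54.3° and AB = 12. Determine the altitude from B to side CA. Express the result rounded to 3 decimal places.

By the law of cosines, CA² = AB² + BC² − 2·AB·BC·cos B = 130.94, so CA ≈ 11.443.
Area = ½·AB·BC·sin B ≈ 63.343.
The altitude from B has length 2·area/CA ≈ 11.071.

11.071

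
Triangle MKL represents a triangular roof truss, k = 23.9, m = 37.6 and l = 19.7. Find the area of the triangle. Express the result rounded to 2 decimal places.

206.18

Semiperimeter s = (37.6 + 23.9 + 19.7)/2 = 40.6.
Heron's formula: area = √(40.6·3·16.7·20.9) ≈ 206.18.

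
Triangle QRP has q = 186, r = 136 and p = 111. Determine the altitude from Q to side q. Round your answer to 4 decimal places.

80.5230

Semiperimeter s = (186 + 136 + 111)/2 = 216.5.
Heron's formula: area = √(216.5·30.5·80.5·105.5) ≈ 7488.6.
The altitude from Q has length 2·area/q ≈ 80.523.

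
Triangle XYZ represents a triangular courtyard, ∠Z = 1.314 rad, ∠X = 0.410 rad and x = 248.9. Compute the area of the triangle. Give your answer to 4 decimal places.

The third angle is ∠Y = π − ∠Z − ∠X = 1.418 rad.
Law of sines: y = x·sin Y/sin X ≈ 617.11.
Law of sines: z = x·sin Z/sin X ≈ 603.95.
Area = ½·x·y·sin Z ≈ 74281.

area ≈ 74280.6495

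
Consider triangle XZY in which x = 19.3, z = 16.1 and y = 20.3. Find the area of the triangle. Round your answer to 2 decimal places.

area ≈ 145.34

Semiperimeter s = (19.3 + 16.1 + 20.3)/2 = 27.85.
Heron's formula: area = √(27.85·8.55·11.75·7.55) ≈ 145.34.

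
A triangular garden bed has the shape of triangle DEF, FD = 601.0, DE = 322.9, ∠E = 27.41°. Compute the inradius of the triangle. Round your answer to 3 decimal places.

Law of sines: sin F = DE·sin E/FD ≈ 0.24734.
Since FD ≥ DE, only the acute value applies: ∠F ≈ 14.32°.
Then ∠D = 180° − ∠E − ∠F ≈ 138.27°.
Law of sines gives EF = FD·sin D/sin E ≈ 868.98.
Area = ½·FD·DE·sin D ≈ 64586.
Semiperimeter s = (868.98+601+322.9)/2 = 896.44.
Inradius = area/s = 64586/896.44 ≈ 72.047.

72.047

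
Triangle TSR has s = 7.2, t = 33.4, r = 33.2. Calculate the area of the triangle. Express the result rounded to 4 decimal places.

Semiperimeter p = (33.4 + 7.2 + 33.2)/2 = 36.9.
Heron's formula: area = √(36.9·3.5·29.7·3.7) ≈ 119.13.

119.1314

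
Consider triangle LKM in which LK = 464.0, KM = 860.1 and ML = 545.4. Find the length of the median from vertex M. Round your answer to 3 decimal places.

Median from M: ½√(2·KM² + 2·ML² − LK²) ≈ 681.76.

681.757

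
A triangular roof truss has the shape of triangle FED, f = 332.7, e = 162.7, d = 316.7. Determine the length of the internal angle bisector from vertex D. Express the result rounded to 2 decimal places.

178.91

By the law of cosines, cos D = (f² + e² − d²) / (2·f·e) ≈ 0.34049, so ∠D ≈ 70.09°.
The bisector from D has length 2·f·e·cos(∠D/2)/(f+e) ≈ 178.91.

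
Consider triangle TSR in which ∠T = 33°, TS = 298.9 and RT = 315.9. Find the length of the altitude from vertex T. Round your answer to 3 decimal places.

h_T ≈ 293.241

By the law of cosines, SR² = RT² + TS² − 2·RT·TS·cos T = 30755, so SR ≈ 175.37.
Area = ½·RT·TS·sin T ≈ 25713.
The altitude from T has length 2·area/SR ≈ 293.24.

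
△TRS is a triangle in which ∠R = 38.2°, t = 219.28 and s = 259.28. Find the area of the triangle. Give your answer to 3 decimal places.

Area = ½·s·t·sin R ≈ 17580.

17579.779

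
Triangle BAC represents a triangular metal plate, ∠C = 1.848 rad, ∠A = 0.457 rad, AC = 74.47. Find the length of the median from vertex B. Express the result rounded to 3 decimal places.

The third angle is ∠B = π − ∠A − ∠C = 0.837 rad.
Law of sines: CB = AC·sin A/sin B ≈ 44.265.
Law of sines: BA = AC·sin C/sin B ≈ 96.485.
Median from B: ½√(2·CB² + 2·BA² − AC²) ≈ 65.176.

m_B ≈ 65.176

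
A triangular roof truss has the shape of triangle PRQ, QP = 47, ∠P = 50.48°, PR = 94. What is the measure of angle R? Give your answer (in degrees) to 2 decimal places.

∠R ≈ 29.50°

By the law of cosines, RQ² = QP² + PR² − 2·QP·PR·cos P = 5422.2, so RQ ≈ 73.636.
Law of cosines again: cos R = (PR² + RQ² − QP²)/(2·PR·RQ) ≈ 0.87039, so ∠R ≈ 29.50°.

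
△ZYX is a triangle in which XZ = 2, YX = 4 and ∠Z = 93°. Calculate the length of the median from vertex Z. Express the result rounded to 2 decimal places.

m_Z ≈ 1.91

Law of sines: sin Y = XZ·sin Z/YX ≈ 0.49931.
Since YX ≥ XZ, only the acute value applies: ∠Y ≈ 29.95°.
Then ∠X = 180° − ∠Z − ∠Y ≈ 57.05°.
Law of sines gives ZY = YX·sin X/sin Z ≈ 3.361.
Median from Z: ½√(2·XZ² + 2·ZY² − YX²) ≈ 1.91.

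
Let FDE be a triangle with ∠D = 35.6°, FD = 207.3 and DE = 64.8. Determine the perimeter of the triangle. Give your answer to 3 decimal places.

By the law of cosines, EF² = FD² + DE² − 2·FD·DE·cos D = 25327, so EF ≈ 159.15.
Semiperimeter s = (64.8+159.15+207.3)/2 = 215.62.
Perimeter = 64.8 + 159.15 + 207.3 = 431.25.

431.246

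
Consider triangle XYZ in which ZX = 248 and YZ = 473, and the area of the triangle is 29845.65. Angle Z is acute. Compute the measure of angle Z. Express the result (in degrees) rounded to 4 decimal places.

From area = ½·YZ·ZX·sin Z, we get sin Z = 2·area/(YZ·ZX) ≈ 0.50886.
Taking the acute solution, ∠Z ≈ 30.59°.

∠Z ≈ 30.5879°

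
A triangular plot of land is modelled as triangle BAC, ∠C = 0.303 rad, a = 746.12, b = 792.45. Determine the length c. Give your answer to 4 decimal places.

By the law of cosines, c² = b² + a² − 2·b·a·cos C = 56016, so c ≈ 236.68.

236.6763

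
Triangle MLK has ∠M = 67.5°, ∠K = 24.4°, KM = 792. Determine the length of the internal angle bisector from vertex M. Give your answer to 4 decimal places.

t_M ≈ 385.1733

The third angle is ∠L = 180° − ∠K − ∠M = 88.10°.
Law of sines: LK = KM·sin M/sin L ≈ 732.12.
Law of sines: ML = KM·sin K/sin L ≈ 327.36.
The bisector from M has length 2·KM·ML·cos(∠M/2)/(KM+ML) ≈ 385.17.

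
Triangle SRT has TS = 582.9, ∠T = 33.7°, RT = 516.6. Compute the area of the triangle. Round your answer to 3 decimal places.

area ≈ 83539.080

Area = ½·RT·TS·sin T ≈ 83539.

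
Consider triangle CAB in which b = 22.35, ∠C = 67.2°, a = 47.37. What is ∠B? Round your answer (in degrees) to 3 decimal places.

∠B ≈ 28.025°

By the law of cosines, c² = a² + b² − 2·a·b·cos C = 1922.9, so c ≈ 43.851.
Law of cosines again: cos B = (c² + a² − b²)/(2·c·a) ≈ 0.88274, so ∠B ≈ 28.03°.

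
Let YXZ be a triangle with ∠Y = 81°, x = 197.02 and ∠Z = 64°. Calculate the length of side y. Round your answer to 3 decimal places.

The third angle is ∠X = 180° − ∠Z − ∠Y = 35.00°.
Law of sines: y = x·sin Y/sin X ≈ 339.26.

339.265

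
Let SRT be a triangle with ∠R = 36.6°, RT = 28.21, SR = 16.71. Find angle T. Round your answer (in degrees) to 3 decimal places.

∠T ≈ 33.956°

By the law of cosines, TS² = SR² + RT² − 2·SR·RT·cos R = 318.15, so TS ≈ 17.837.
Law of cosines again: cos T = (RT² + TS² − SR²)/(2·RT·TS) ≈ 0.82946, so ∠T ≈ 33.96°.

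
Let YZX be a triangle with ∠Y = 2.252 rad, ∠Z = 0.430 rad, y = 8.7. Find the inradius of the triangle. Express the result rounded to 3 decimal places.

The third angle is ∠X = π − ∠Y − ∠Z = 0.460 rad.
Law of sines: z = y·sin Z/sin Y ≈ 4.6688.
Law of sines: x = y·sin X/sin Y ≈ 4.9679.
Area = ½·y·z·sin X ≈ 9.0088.
Semiperimeter s = (8.7+4.6688+4.9679)/2 = 9.1684.
Inradius = area/s = 9.0088/9.1684 ≈ 0.9826.

r ≈ 0.983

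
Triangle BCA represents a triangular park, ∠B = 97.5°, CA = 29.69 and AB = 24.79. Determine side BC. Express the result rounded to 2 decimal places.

13.42

Law of sines: sin C = AB·sin B/CA ≈ 0.82782.
Since CA ≥ AB, only the acute value applies: ∠C ≈ 55.88°.
Then ∠A = 180° − ∠B − ∠C ≈ 26.62°.
Law of sines gives BC = CA·sin A/sin B ≈ 13.42.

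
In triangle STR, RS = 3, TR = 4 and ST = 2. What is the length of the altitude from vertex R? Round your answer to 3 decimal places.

Semiperimeter s = (4 + 3 + 2)/2 = 4.5.
Heron's formula: area = √(4.5·0.5·1.5·2.5) ≈ 2.9047.
The altitude from R has length 2·area/ST ≈ 2.9047.

2.905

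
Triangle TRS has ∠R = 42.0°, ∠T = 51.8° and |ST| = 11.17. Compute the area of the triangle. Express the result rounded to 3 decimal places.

area ≈ 73.106

The third angle is ∠S = 180° − ∠T − ∠R = 86.20°.
Law of sines: |RS| = |ST|·sin T/sin R ≈ 13.119.
Law of sines: |TR| = |ST|·sin S/sin R ≈ 16.657.
Area = ½·|ST|·|RS|·sin S ≈ 73.106.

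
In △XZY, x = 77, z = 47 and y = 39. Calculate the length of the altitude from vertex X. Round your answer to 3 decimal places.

19.047

Semiperimeter s = (77 + 47 + 39)/2 = 81.5.
Heron's formula: area = √(81.5·4.5·34.5·42.5) ≈ 733.31.
The altitude from X has length 2·area/x ≈ 19.047.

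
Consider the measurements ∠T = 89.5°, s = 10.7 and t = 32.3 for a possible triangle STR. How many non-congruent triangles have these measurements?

s·sin T = 10.7·sin(89.5°) ≈ 10.7.
Since t ≥ s, exactly one triangle exists.

1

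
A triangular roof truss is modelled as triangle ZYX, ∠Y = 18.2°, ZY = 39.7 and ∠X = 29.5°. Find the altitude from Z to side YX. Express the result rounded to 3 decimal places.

h_Z ≈ 12.400

The third angle is ∠Z = 180° − ∠Y − ∠X = 132.30°.
Law of sines: YX = ZY·sin Z/sin X ≈ 59.63.
Law of sines: XZ = ZY·sin Y/sin X ≈ 25.181.
Area = ½·ZY·YX·sin Y ≈ 369.7.
The altitude from Z has length 2·area/YX ≈ 12.4.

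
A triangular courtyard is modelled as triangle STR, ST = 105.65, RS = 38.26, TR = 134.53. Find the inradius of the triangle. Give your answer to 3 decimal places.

10.685

Semiperimeter s = (134.53 + 38.26 + 105.65)/2 = 139.22.
Heron's formula: area = √(139.22·4.69·100.96·33.57) ≈ 1487.6.
Inradius = area/s = 1487.6/139.22 ≈ 10.685.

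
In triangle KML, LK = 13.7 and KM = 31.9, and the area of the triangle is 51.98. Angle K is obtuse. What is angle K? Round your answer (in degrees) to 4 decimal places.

∠K ≈ 166.2386°

From area = ½·LK·KM·sin K, we get sin K = 2·area/(LK·KM) ≈ 0.23788.
Taking the obtuse solution, ∠K ≈ 166.24°.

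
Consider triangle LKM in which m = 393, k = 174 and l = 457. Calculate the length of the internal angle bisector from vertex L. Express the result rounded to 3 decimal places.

154.787

By the law of cosines, cos L = (k² + m² − l²) / (2·k·m) ≈ -0.17639, so ∠L ≈ 100.16°.
The bisector from L has length 2·k·m·cos(∠L/2)/(k+m) ≈ 154.79.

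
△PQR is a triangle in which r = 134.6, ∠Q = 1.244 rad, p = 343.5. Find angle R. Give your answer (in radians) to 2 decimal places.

∠R ≈ 0.40 rad

By the law of cosines, q² = r² + p² − 2·r·p·cos Q = 1.0643e+05, so q ≈ 326.23.
Law of cosines again: cos R = (p² + q² − r²)/(2·p·q) ≈ 0.92049, so ∠R ≈ 0.401 rad.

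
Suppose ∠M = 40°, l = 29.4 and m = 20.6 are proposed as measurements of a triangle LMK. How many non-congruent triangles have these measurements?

l·sin M = 29.4·sin(40°) ≈ 18.9.
Since l sin M < m < l (18.9 < 20.6 < 29.4), two triangles exist.

2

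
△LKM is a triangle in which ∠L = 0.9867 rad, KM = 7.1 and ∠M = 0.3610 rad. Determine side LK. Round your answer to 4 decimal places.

3.0062

The third angle is ∠K = π − ∠M − ∠L = 1.7939 rad.
Law of sines: LK = KM·sin M/sin L ≈ 3.0062.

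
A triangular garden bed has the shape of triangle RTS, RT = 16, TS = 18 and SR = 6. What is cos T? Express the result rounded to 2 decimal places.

By the law of cosines, cos T = (RT² + TS² − SR²) / (2·RT·TS) ≈ 0.94444, so ∠T ≈ 19.19°.

0.94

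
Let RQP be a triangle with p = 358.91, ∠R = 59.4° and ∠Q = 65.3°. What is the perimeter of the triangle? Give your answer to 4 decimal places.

The third angle is ∠P = 180° − ∠R − ∠Q = 55.30°.
Law of sines: r = p·sin R/sin P ≈ 375.76.
Law of sines: q = p·sin Q/sin P ≈ 396.61.
Semiperimeter s = (375.76+396.61+358.91)/2 = 565.64.
Perimeter = 375.76 + 396.61 + 358.91 = 1131.3.

perimeter ≈ 1131.2827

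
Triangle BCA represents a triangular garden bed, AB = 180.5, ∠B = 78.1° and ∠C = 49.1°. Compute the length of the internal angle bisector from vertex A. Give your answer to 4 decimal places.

182.4318

The third angle is ∠A = 180° − ∠B − ∠C = 52.80°.
Law of sines: CA = AB·sin B/sin C ≈ 233.67.
Law of sines: BC = AB·sin A/sin C ≈ 190.21.
The bisector from A has length 2·CA·AB·cos(∠A/2)/(CA+AB) ≈ 182.43.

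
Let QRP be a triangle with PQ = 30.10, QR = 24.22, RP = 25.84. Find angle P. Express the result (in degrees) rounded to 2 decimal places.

∠P ≈ 50.61°

By the law of cosines, cos P = (RP² + PQ² − QR²) / (2·RP·PQ) ≈ 0.63456, so ∠P ≈ 50.61°.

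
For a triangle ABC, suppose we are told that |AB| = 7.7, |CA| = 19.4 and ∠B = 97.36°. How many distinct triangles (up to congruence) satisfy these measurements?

|AB|·sin B = 7.7·sin(97.36°) ≈ 7.637.
Since ∠B is not acute, a triangle exists only if |CA| > |AB|; here |CA| > |AB|, so there is exactly one triangle.

1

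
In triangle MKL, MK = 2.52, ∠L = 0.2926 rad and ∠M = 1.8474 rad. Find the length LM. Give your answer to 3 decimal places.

7.359

The third angle is ∠K = π − ∠L − ∠M = 1.0016 rad.
Law of sines: LM = MK·sin K/sin L ≈ 7.3591.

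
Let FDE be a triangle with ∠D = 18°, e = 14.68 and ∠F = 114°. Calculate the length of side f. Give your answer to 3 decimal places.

18.046

The third angle is ∠E = 180° − ∠F − ∠D = 48.00°.
Law of sines: f = e·sin F/sin E ≈ 18.046.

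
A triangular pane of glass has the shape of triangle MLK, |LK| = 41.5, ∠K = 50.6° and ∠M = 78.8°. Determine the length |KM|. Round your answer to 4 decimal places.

32.6910

The third angle is ∠L = 180° − ∠K − ∠M = 50.60°.
Law of sines: |KM| = |LK|·sin L/sin M ≈ 32.691.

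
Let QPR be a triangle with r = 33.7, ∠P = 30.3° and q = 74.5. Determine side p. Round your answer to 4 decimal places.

By the law of cosines, p² = r² + q² − 2·r·q·cos P = 2350.6, so p ≈ 48.483.

48.4827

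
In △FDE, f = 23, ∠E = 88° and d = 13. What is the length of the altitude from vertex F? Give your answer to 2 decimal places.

12.99

By the law of cosines, e² = f² + d² − 2·f·d·cos E = 677.13, so e ≈ 26.022.
Area = ½·f·d·sin E ≈ 149.41.
The altitude from F has length 2·area/f ≈ 12.992.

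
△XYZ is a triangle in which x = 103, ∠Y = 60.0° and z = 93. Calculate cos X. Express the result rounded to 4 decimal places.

0.4218

By the law of cosines, y² = z² + x² − 2·z·x·cos Y = 9679, so y ≈ 98.382.
Law of cosines again: cos X = (y² + z² − x²)/(2·y·z) ≈ 0.42183, so ∠X ≈ 65.05°.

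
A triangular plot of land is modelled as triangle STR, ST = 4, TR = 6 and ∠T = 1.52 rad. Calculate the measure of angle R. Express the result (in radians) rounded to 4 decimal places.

0.6034

By the law of cosines, RS² = ST² + TR² − 2·ST·TR·cos T = 49.563, so RS ≈ 7.0401.
Law of cosines again: cos R = (TR² + RS² − ST²)/(2·TR·RS) ≈ 0.82341, so ∠R ≈ 0.603 rad.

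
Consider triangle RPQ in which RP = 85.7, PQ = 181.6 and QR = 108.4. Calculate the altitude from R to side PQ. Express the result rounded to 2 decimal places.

Semiperimeter s = (181.6 + 108.4 + 85.7)/2 = 187.85.
Heron's formula: area = √(187.85·6.25·79.45·102.15) ≈ 3086.8.
The altitude from R has length 2·area/PQ ≈ 33.996.

h_R ≈ 34.00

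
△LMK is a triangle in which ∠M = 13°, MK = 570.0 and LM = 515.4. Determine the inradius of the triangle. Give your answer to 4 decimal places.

By the law of cosines, KL² = LM² + MK² − 2·LM·MK·cos M = 18040, so KL ≈ 134.31.
Area = ½·LM·MK·sin M ≈ 33043.
Semiperimeter s = (570+134.31+515.4)/2 = 609.86.
Inradius = area/s = 33043/609.86 ≈ 54.181.

54.1813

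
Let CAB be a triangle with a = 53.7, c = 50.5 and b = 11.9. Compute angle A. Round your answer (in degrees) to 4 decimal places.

By the law of cosines, cos A = (b² + c² − a²) / (2·b·c) ≈ -0.15961, so ∠A ≈ 99.18°.

99.1840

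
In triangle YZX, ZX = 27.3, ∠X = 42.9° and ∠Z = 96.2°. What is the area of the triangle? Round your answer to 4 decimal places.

The third angle is ∠Y = 180° − ∠Z − ∠X = 40.90°.
Law of sines: XY = ZX·sin Z/sin Y ≈ 41.452.
Law of sines: YZ = ZX·sin X/sin Y ≈ 28.383.
Area = ½·ZX·XY·sin X ≈ 385.17.

area ≈ 385.1654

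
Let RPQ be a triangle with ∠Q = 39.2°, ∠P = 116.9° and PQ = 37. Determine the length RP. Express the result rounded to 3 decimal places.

57.721

The third angle is ∠R = 180° − ∠P − ∠Q = 23.90°.
Law of sines: RP = PQ·sin Q/sin R ≈ 57.721.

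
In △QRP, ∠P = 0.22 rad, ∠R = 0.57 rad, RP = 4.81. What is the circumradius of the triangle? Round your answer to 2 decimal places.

3.39

The third angle is ∠Q = π − ∠R − ∠P = 2.352 rad.
Law of sines: PQ = RP·sin R/sin Q ≈ 3.654.
Law of sines: QR = RP·sin P/sin Q ≈ 1.4777.
Circumradius = RP/(2 sin Q) ≈ 3.3856.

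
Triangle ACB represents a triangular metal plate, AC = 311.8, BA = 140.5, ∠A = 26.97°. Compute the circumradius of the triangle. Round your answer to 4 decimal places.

By the law of cosines, CB² = BA² + AC² − 2·BA·AC·cos A = 38872, so CB ≈ 197.16.
Area = ½·BA·AC·sin A ≈ 9934.
Circumradius = CB/(2 sin A) ≈ 217.37.

R ≈ 217.3655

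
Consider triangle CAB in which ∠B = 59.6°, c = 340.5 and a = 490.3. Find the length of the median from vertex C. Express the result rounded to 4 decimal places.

By the law of cosines, b² = c² + a² − 2·c·a·cos B = 1.8737e+05, so b ≈ 432.87.
Median from C: ½√(2·a² + 2·b² − c²) ≈ 430.

429.9980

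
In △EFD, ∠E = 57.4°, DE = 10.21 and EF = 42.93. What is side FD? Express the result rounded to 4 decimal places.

By the law of cosines, FD² = DE² + EF² − 2·DE·EF·cos E = 1474.9, so FD ≈ 38.405.

38.4048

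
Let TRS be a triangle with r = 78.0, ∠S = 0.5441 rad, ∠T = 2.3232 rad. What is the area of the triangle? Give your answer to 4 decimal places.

The third angle is ∠R = π − ∠S − ∠T = 0.2743 rad.
Law of sines: t = r·sin T/sin R ≈ 210.23.
Law of sines: s = r·sin S/sin R ≈ 149.06.
Area = ½·r·t·sin S ≈ 4244.2.

4244.1519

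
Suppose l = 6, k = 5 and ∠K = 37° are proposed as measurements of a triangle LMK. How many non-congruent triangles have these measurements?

l·sin K = 6·sin(37°) ≈ 3.611.
Since l sin K < k < l (3.611 < 5 < 6), two triangles exist.

2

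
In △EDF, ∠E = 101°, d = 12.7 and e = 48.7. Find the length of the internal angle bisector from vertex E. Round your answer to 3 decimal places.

Law of sines: sin D = d·sin E/e ≈ 0.25599.
Since e ≥ d, only the acute value applies: ∠D ≈ 14.83°.
Then ∠F = 180° − ∠E − ∠D ≈ 64.17°.
Law of sines gives f = e·sin F/sin E ≈ 44.654.
The bisector from E has length 2·d·f·cos(∠E/2)/(d+f) ≈ 12.579.

t_E ≈ 12.579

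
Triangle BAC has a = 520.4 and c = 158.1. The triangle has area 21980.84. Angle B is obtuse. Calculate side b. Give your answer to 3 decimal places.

659.472

From area = ½·a·c·sin B, we get sin B = 2·area/(a·c) ≈ 0.53432.
Taking the obtuse solution, ∠B ≈ 147.70°.
Law of cosines then gives b ≈ 659.47.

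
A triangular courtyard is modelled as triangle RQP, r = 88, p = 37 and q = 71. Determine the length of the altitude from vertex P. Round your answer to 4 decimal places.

Semiperimeter s = (88 + 71 + 37)/2 = 98.
Heron's formula: area = √(98·10·27·61) ≈ 1270.5.
The altitude from P has length 2·area/p ≈ 68.673.

h_P ≈ 68.6733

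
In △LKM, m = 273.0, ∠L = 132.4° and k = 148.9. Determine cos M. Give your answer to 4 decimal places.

By the law of cosines, l² = k² + m² − 2·k·m·cos L = 1.5152e+05, so l ≈ 389.26.
Law of cosines again: cos M = (l² + k² − m²)/(2·l·k) ≈ 0.85544, so ∠M ≈ 31.19°.

0.8554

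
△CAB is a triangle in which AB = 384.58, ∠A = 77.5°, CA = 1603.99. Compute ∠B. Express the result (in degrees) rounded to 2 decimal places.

88.63

By the law of cosines, BC² = CA² + AB² − 2·CA·AB·cos A = 2.4537e+06, so BC ≈ 1566.4.
Law of cosines again: cos B = (AB² + BC² − CA²)/(2·AB·BC) ≈ 0.02388, so ∠B ≈ 88.63°.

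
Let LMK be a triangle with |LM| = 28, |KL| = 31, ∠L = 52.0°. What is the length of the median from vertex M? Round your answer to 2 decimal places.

m_M ≈ 22.13

By the law of cosines, |MK|² = |KL|² + |LM|² − 2·|KL|·|LM|·cos L = 676.21, so |MK| ≈ 26.004.
Median from M: ½√(2·|LM|² + 2·|MK|² − |KL|²) ≈ 22.133.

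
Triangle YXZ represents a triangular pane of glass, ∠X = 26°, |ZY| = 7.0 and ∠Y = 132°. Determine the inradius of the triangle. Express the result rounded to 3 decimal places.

r ≈ 1.252

The third angle is ∠Z = 180° − ∠Y − ∠X = 22.00°.
Law of sines: |XZ| = |ZY|·sin Y/sin X ≈ 11.867.
Law of sines: |YX| = |ZY|·sin Z/sin X ≈ 5.9818.
Area = ½·|ZY|·|XZ|·sin Z ≈ 15.559.
Semiperimeter s = (11.867+7+5.9818)/2 = 12.424.
Inradius = area/s = 15.559/12.424 ≈ 1.2523.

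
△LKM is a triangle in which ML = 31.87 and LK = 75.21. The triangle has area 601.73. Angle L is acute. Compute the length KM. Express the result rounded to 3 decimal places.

50.263

From area = ½·ML·LK·sin L, we get sin L = 2·area/(ML·LK) ≈ 0.50208.
Taking the acute solution, ∠L ≈ 30.14°.
Law of cosines then gives KM ≈ 50.263.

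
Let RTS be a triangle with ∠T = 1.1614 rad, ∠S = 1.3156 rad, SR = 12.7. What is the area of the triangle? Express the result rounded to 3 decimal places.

The third angle is ∠R = π − ∠T − ∠S = 0.6646 rad.
Law of sines: TS = SR·sin R/sin T ≈ 8.5382.
Law of sines: RT = SR·sin S/sin T ≈ 13.396.
Area = ½·SR·TS·sin S ≈ 52.461.

52.461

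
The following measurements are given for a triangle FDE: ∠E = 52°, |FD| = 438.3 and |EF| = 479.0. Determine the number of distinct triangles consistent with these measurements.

2

|EF|·sin E = 479.0·sin(52°) ≈ 377.5.
Since |EF| sin E < |FD| < |EF| (377.5 < 438.3 < 479.0), two triangles exist.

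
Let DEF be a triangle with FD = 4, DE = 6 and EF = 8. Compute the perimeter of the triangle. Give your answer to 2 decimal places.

18.00

Perimeter = 8 + 4 + 6 = 18.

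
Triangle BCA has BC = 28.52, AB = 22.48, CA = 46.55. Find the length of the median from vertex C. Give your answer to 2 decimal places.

Median from C: ½√(2·BC² + 2·CA² − AB²) ≈ 36.93.

36.93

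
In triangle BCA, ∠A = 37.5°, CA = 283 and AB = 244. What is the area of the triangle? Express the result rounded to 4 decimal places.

21018.0971

Area = ½·CA·AB·sin A ≈ 21018.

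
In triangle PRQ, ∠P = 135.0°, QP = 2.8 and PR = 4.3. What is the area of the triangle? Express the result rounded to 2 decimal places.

area ≈ 4.26

Area = ½·QP·PR·sin P ≈ 4.2568.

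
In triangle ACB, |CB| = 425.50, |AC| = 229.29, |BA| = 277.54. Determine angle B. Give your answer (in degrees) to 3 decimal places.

29.530

By the law of cosines, cos B = (|CB|² + |BA|² − |AC|²) / (2·|CB|·|BA|) ≈ 0.87010, so ∠B ≈ 29.53°.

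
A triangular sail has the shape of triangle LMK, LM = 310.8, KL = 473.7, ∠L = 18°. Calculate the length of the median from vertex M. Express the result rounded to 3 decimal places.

By the law of cosines, MK² = KL² + LM² − 2·KL·LM·cos L = 40948, so MK ≈ 202.36.
Median from M: ½√(2·LM² + 2·MK² − KL²) ≈ 112.58.

112.580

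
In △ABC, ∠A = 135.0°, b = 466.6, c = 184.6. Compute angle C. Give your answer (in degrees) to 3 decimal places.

By the law of cosines, a² = b² + c² − 2·b·c·cos A = 3.7361e+05, so a ≈ 611.23.
Law of cosines again: cos C = (a² + b² − c²)/(2·a·b) ≈ 0.97693, so ∠C ≈ 12.33°.

12.331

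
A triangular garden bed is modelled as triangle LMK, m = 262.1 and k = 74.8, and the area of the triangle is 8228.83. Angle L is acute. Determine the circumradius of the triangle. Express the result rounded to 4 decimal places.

137.1014

From area = ½·m·k·sin L, we get sin L = 2·area/(m·k) ≈ 0.83946.
Taking the acute solution, ∠L ≈ 57.08°.
Law of cosines then gives l ≈ 230.18.
Circumradius = l/(2 sin L) ≈ 137.1.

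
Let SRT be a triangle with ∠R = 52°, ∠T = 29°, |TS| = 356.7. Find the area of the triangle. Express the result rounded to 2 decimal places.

The third angle is ∠S = 180° − ∠R − ∠T = 99.00°.
Law of sines: |RT| = |TS|·sin S/sin R ≈ 447.09.
Law of sines: |SR| = |TS|·sin T/sin R ≈ 219.45.
Area = ½·|TS|·|RT|·sin T ≈ 38658.

area ≈ 38657.63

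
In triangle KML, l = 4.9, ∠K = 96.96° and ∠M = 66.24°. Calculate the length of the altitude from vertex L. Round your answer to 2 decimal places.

h_L ≈ 15.40

The third angle is ∠L = 180° − ∠K − ∠M = 16.80°.
Law of sines: k = l·sin K/sin L ≈ 16.828.
Law of sines: m = l·sin M/sin L ≈ 15.516.
Area = ½·l·k·sin M ≈ 37.735.
The altitude from L has length 2·area/l ≈ 15.402.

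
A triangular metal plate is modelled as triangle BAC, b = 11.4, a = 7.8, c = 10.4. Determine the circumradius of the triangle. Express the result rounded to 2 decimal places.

R ≈ 5.87

By the law of cosines, cos B = (a² + c² − b²) / (2·a·c) ≈ 0.24063, so ∠B ≈ 1.3278 rad.
Circumradius = b/(2 sin B) ≈ 5.8726.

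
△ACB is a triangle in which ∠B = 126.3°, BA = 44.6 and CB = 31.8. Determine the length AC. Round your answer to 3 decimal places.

By the law of cosines, AC² = CB² + BA² − 2·CB·BA·cos B = 4679.7, so AC ≈ 68.408.

68.408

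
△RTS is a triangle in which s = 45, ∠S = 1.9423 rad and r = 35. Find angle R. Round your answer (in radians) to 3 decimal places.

0.811

Law of sines: sin R = r·sin S/s ≈ 0.72472.
Since s ≥ r, only the acute value applies: ∠R ≈ 0.8106 rad.
Then ∠T = π − ∠S − ∠R ≈ 0.3887 rad.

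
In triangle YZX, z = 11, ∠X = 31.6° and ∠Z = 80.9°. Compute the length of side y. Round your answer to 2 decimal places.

The third angle is ∠Y = 180° − ∠Z − ∠X = 67.50°.
Law of sines: y = z·sin Y/sin Z ≈ 10.292.

10.29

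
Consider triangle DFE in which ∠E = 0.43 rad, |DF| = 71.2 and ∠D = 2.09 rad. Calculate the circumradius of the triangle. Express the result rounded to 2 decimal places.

The third angle is ∠F = π − ∠E − ∠D = 0.622 rad.
Law of sines: |FE| = |DF|·sin D/sin E ≈ 148.29.
Law of sines: |ED| = |DF|·sin F/sin E ≈ 99.46.
Circumradius = |DF|/(2 sin E) ≈ 85.398.

85.40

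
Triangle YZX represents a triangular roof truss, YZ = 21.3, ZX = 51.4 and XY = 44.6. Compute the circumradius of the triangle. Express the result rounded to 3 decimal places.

R ≈ 25.842

By the law of cosines, cos Y = (XY² + YZ² − ZX²) / (2·XY·YZ) ≈ -0.10480, so ∠Y ≈ 1.6758 rad.
Circumradius = ZX/(2 sin Y) ≈ 25.842.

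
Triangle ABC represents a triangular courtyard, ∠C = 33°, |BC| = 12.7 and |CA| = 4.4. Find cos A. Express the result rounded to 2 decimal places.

By the law of cosines, |AB|² = |BC|² + |CA|² − 2·|BC|·|CA|·cos C = 86.92, so |AB| ≈ 9.3231.
Law of cosines again: cos A = (|CA|² + |AB|² − |BC|²)/(2·|CA|·|AB|) ≈ -0.67050, so ∠A ≈ 132.11°.

-0.67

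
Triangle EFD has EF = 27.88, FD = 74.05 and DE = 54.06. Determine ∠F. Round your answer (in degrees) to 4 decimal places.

By the law of cosines, cos F = (EF² + FD² − DE²) / (2·EF·FD) ≈ 0.80847, so ∠F ≈ 36.05°.

36.0529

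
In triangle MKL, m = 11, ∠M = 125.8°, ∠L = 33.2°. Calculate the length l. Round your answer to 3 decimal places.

The third angle is ∠K = 180° − ∠L − ∠M = 21.00°.
Law of sines: l = m·sin L/sin M ≈ 7.4263.

7.426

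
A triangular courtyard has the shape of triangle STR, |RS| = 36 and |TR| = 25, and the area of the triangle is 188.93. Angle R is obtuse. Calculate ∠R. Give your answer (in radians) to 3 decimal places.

∠R ≈ 2.708 rad

From area = ½·|TR|·|RS|·sin R, we get sin R = 2·area/(|TR|·|RS|) ≈ 0.41984.
Taking the obtuse solution, ∠R ≈ 2.7083 rad.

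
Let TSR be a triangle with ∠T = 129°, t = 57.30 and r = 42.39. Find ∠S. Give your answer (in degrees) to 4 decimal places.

15.9056

Law of sines: sin R = r·sin T/t ≈ 0.57493.
Since t ≥ r, only the acute value applies: ∠R ≈ 35.09°.
Then ∠S = 180° − ∠T − ∠R ≈ 15.91°.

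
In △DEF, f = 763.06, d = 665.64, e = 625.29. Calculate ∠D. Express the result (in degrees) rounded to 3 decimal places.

By the law of cosines, cos D = (e² + f² − d²) / (2·e·f) ≈ 0.55558, so ∠D ≈ 56.25°.

56.249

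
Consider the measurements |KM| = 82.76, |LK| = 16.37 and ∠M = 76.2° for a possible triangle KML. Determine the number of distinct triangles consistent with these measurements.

|KM|·sin M = 82.76·sin(76.2°) ≈ 80.37.
Since |LK| = 16.37 < 80.37 = |KM| sin M, no triangle exists.

0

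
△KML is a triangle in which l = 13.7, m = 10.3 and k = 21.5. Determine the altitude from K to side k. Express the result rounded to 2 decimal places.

5.27

Semiperimeter s = (21.5 + 10.3 + 13.7)/2 = 22.75.
Heron's formula: area = √(22.75·1.25·12.45·9.05) ≈ 56.605.
The altitude from K has length 2·area/k ≈ 5.2656.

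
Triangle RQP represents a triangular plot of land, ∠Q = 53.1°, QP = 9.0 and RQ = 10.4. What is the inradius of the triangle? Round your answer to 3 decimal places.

r ≈ 2.658

By the law of cosines, PR² = RQ² + QP² − 2·RQ·QP·cos Q = 76.761, so PR ≈ 8.7614.
Area = ½·RQ·QP·sin Q ≈ 37.425.
Semiperimeter s = (9+8.7614+10.4)/2 = 14.081.
Inradius = area/s = 37.425/14.081 ≈ 2.6579.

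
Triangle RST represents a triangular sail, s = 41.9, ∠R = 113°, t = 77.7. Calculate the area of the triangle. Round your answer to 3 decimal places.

Area = ½·s·t·sin R ≈ 1498.4.

1498.412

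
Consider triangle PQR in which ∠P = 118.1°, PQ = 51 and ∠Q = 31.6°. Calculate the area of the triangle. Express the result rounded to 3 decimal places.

The third angle is ∠R = 180° − ∠P − ∠Q = 30.30°.
Law of sines: QR = PQ·sin P/sin R ≈ 89.169.
Law of sines: RP = PQ·sin Q/sin R ≈ 52.967.
Area = ½·PQ·QR·sin Q ≈ 1191.5.

area ≈ 1191.451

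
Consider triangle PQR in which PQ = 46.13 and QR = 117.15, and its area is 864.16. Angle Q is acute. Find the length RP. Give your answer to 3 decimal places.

74.910

From area = ½·PQ·QR·sin Q, we get sin Q = 2·area/(PQ·QR) ≈ 0.31981.
Taking the acute solution, ∠Q ≈ 18.65°.
Law of cosines then gives RP ≈ 74.91.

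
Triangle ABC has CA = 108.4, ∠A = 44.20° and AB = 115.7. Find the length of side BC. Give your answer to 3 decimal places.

By the law of cosines, BC² = CA² + AB² − 2·CA·AB·cos A = 7154.2, so BC ≈ 84.583.

84.583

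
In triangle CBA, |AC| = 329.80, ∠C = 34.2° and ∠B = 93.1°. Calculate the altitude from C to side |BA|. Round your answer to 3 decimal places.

h_C ≈ 262.347

The third angle is ∠A = 180° − ∠C − ∠B = 52.70°.
Law of sines: |BA| = |AC|·sin C/sin B ≈ 185.65.
Law of sines: |CB| = |AC|·sin A/sin B ≈ 262.73.
Area = ½·|AC|·|BA|·sin A ≈ 24352.
The altitude from C has length 2·area/|BA| ≈ 262.35.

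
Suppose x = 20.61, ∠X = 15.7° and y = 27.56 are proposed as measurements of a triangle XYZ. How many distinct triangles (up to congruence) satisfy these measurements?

2

y·sin X = 27.56·sin(15.7°) ≈ 7.458.
Since y sin X < x < y (7.458 < 20.61 < 27.56), two triangles exist.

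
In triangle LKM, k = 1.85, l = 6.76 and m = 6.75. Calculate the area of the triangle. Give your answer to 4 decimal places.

Semiperimeter s = (6.76 + 1.85 + 6.75)/2 = 7.68.
Heron's formula: area = √(7.68·0.92·5.83·0.93) ≈ 6.1894.

area ≈ 6.1894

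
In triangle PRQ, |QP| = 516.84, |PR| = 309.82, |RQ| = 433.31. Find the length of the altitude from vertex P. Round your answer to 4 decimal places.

Semiperimeter s = (433.31 + 516.84 + 309.82)/2 = 629.99.
Heron's formula: area = √(629.99·196.68·113.14·320.17) ≈ 66995.
The altitude from P has length 2·area/|RQ| ≈ 309.23.

h_P ≈ 309.2257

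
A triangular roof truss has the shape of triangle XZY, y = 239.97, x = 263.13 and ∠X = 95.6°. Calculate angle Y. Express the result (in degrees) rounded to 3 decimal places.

∠Y ≈ 65.180°

Law of sines: sin Y = y·sin X/x ≈ 0.90763.
Since x ≥ y, only the acute value applies: ∠Y ≈ 65.18°.
Then ∠Z = 180° − ∠X − ∠Y ≈ 19.22°.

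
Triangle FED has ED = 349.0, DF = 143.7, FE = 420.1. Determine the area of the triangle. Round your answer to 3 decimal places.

Semiperimeter s = (349 + 143.7 + 420.1)/2 = 456.4.
Heron's formula: area = √(456.4·107.4·312.7·36.3) ≈ 23588.

area ≈ 23588.059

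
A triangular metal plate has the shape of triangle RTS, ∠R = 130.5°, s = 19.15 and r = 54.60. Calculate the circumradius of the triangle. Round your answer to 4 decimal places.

35.9019

Law of sines: sin S = s·sin R/r ≈ 0.26670.
Since r ≥ s, only the acute value applies: ∠S ≈ 15.47°.
Then ∠T = 180° − ∠R − ∠S ≈ 34.03°.
Law of sines gives t = r·sin T/sin R ≈ 40.185.
Circumradius = r/(2 sin R) ≈ 35.902.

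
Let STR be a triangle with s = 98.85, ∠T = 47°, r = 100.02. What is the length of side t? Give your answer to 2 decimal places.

By the law of cosines, t² = r² + s² − 2·r·s·cos T = 6289.5, so t ≈ 79.306.

79.31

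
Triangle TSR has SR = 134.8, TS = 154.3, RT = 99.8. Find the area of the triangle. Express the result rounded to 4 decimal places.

Semiperimeter s = (134.8 + 99.8 + 154.3)/2 = 194.45.
Heron's formula: area = √(194.45·59.65·94.65·40.15) ≈ 6639.1.

6639.1470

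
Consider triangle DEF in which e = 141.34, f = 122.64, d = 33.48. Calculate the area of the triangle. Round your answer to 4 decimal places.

area ≈ 1817.9378

Semiperimeter s = (33.48 + 141.34 + 122.64)/2 = 148.73.
Heron's formula: area = √(148.73·115.25·7.39·26.09) ≈ 1817.9.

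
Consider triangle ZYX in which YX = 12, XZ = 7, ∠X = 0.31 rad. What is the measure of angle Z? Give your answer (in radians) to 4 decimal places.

By the law of cosines, ZY² = YX² + XZ² − 2·YX·XZ·cos X = 33.008, so ZY ≈ 5.7453.
Law of cosines again: cos Z = (XZ² + ZY² − YX²)/(2·XZ·ZY) ≈ -0.77072, so ∠Z ≈ 2.451 rad.

∠Z ≈ 2.4508 rad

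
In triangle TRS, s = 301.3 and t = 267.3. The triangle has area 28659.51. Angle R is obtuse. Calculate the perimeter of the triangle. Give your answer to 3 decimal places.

1093.369

From area = ½·s·t·sin R, we get sin R = 2·area/(s·t) ≈ 0.71171.
Taking the obtuse solution, ∠R ≈ 134.63°.
Law of cosines then gives r ≈ 524.77.
Perimeter = 267.3 + 524.77 + 301.3 = 1093.4.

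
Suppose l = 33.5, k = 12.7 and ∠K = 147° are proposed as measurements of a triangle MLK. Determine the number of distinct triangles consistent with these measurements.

0

l·sin K = 33.5·sin(147°) ≈ 18.25.
Since ∠K is not acute, a triangle exists only if k > l; here k ≤ l, so there is no triangle.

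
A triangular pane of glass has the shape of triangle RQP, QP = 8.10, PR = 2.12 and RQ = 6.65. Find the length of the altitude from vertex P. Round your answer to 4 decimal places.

Semiperimeter s = (8.1 + 2.12 + 6.65)/2 = 8.435.
Heron's formula: area = √(8.435·0.335·6.315·1.785) ≈ 5.6438.
The altitude from P has length 2·area/RQ ≈ 1.6974.

1.6974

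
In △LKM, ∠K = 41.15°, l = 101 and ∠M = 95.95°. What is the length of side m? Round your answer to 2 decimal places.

The third angle is ∠L = 180° − ∠K − ∠M = 42.90°.
Law of sines: m = l·sin M/sin L ≈ 147.57.

147.57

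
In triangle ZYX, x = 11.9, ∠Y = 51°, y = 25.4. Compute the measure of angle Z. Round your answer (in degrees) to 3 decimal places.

Law of sines: sin X = x·sin Y/y ≈ 0.36410.
Since y ≥ x, only the acute value applies: ∠X ≈ 21.35°.
Then ∠Z = 180° − ∠Y − ∠X ≈ 107.65°.

∠Z ≈ 107.648°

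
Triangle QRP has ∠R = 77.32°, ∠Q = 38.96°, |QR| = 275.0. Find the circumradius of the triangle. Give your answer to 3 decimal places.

The third angle is ∠P = 180° − ∠Q − ∠R = 63.72°.
Law of sines: |RP| = |QR|·sin Q/sin P ≈ 192.85.
Law of sines: |PQ| = |QR|·sin R/sin P ≈ 299.22.
Circumradius = |QR|/(2 sin P) ≈ 153.35.

153.350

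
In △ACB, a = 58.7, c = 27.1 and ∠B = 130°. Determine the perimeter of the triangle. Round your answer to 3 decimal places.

perimeter ≈ 164.700

By the law of cosines, b² = a² + c² − 2·a·c·cos B = 6225.2, so b ≈ 78.9.
Semiperimeter s = (58.7+27.1+78.9)/2 = 82.35.
Perimeter = 58.7 + 27.1 + 78.9 = 164.7.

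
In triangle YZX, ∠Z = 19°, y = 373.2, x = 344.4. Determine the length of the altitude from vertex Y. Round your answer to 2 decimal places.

By the law of cosines, z² = x² + y² − 2·x·y·cos Z = 14834, so z ≈ 121.8.
Area = ½·x·y·sin Z ≈ 20923.
The altitude from Y has length 2·area/y ≈ 112.13.

112.13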